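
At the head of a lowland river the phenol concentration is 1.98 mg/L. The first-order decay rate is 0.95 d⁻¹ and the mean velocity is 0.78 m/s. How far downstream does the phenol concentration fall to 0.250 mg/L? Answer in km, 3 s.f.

147 km

From C = C₀·e^(−kt), t = ln(C₀/C)/k = ln(1.98/0.250)/0.95 = 2.069/0.95 = 2.178 d.
Distance = v·t = 0.78 m/s × 1.882e+05 s = 1.468e+05 m = 146.8 km.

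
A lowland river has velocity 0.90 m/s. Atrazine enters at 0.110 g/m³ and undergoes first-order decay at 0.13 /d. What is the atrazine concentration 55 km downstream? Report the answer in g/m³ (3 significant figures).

Travel time t = 55 km / 0.90 m/s = 5.5e+04/0.90 = 6.111e+04 s = 0.7073 d.
First-order decay: C = 0.110·exp(−0.13·0.7073) = 0.110·0.9122 = 0.1003 g/m³.

0.100 g/m³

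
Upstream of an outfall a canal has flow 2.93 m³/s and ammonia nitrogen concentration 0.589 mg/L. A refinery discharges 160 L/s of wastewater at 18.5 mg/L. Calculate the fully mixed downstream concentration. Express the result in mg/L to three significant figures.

1.52 mg/L

160 L/s = 0.16 m³/s.
By mass balance at complete mixing, C = (0.16·18.5 + 2.93·0.589) / (0.16 + 2.93) = 4.686/3.09 = 1.516 mg/L.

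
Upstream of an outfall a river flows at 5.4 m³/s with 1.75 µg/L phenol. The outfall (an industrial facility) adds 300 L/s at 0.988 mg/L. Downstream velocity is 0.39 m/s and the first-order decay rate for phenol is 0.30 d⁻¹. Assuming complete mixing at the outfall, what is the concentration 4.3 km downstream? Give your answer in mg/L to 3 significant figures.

300 L/s = 0.3 m³/s.
1.75 µg/L = 0.00175 mg/L.
After complete mixing, C₀ = (0.3·0.988 + 5.4·0.00175) / 5.7 = 0.05366 mg/L.
Travel time t = 4300 m / 0.39 m/s = 1.103e+04 s = 0.1276 d.
C = 0.05366·exp(−0.30·0.1276) = 0.05366·0.9624 = 0.05164 mg/L.

0.0516 mg/L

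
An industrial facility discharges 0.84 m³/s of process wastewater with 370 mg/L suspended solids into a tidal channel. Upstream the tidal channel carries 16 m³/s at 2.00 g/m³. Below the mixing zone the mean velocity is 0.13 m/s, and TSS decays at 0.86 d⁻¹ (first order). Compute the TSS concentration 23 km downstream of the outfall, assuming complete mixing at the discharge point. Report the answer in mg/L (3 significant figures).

After complete mixing, C₀ = (0.84·370 + 16·2) / 16.84 = 20.36 mg/L.
Travel time t = 2.3e+04 m / 0.13 m/s = 1.769e+05 s = 2.048 d.
C = 20.36·exp(−0.86·2.048) = 20.36·0.1719 = 3.499 mg/L.

3.50 mg/L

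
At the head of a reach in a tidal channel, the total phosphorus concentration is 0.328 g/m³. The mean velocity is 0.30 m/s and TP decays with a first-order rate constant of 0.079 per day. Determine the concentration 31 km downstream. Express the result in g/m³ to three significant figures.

0.298 g/m³

Travel time t = 31 km / 0.30 m/s = 3.1e+04/0.30 = 1.033e+05 s = 1.196 d.
First-order decay: C = 0.328·exp(−0.079·1.196) = 0.328·0.9098 = 0.2984 g/m³.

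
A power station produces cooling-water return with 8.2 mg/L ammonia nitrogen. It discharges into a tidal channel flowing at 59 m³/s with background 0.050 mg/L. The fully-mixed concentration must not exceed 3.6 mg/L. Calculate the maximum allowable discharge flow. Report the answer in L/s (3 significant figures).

Mass balance at complete mixing: C_std·(Q_w + Q_r) = Q_w·C_e + Q_r·C_b.
Rearranging, Q_w = Q_r·(C_std − C_b)/(C_e − C_std) = 59·(3.6 − 0.05) / (8.2 − 3.6) = 45.53 m³/s.
= 4.553e+04 L/s.

45500 L/s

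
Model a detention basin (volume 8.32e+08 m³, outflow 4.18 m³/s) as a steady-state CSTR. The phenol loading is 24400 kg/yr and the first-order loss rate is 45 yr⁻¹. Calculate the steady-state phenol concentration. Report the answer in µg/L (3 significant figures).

Outflow Q = 4.18 m³/s × 3.156e+07 s/yr = 1.319e+08 m³/yr.
Steady-state CSTR mass balance: W = Q·C + k·V·C, so C = W/(Q + kV).
Q + kV = 1.319e+08 + 45·8.32e+08 = 3.757e+10 m³/yr.
C = 24400/3.757e+10 = 6.494e-07 kg/m³ = 0.0006494 mg/L = 0.6494 µg/L.

0.649 µg/L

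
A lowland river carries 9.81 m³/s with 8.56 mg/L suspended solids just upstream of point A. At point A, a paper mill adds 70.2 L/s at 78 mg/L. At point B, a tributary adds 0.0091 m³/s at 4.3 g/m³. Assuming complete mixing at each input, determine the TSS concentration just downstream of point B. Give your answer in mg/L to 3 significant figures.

9.05 mg/L

70.2 L/s = 0.0702 m³/s.
After input A: C = (9.81·8.56 + 0.0702·78) / 9.88 = 9.053 mg/L.
After input B: C = (9.88·9.053 + 0.0091·4.3) / 9.889 = 9.049 mg/L.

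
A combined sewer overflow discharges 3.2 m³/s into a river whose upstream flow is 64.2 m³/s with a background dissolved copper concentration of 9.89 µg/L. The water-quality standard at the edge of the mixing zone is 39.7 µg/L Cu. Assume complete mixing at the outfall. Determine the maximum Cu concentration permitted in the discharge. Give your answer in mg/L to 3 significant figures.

0.638 mg/L

9.89 µg/L = 0.00989 mg/L.
39.7 µg/L = 0.0397 mg/L.
Mass balance: 0.0397·67.4 = 3.2·Cₑ + 64.2·0.00989.
Cₑ = (2.676 − 0.6349) / 3.2 = 0.6378 mg/L.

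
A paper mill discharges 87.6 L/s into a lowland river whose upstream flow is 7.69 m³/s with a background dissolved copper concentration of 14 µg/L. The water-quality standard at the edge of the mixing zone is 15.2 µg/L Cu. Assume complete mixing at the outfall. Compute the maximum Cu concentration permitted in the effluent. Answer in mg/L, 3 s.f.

0.121 mg/L

87.6 L/s = 0.0876 m³/s.
14 µg/L = 0.014 mg/L.
15.2 µg/L = 0.0152 mg/L.
Mass balance: 0.0152·7.778 = 0.0876·Cₑ + 7.69·0.014.
Cₑ = (0.1182 − 0.1077) / 0.0876 = 0.1205 mg/L.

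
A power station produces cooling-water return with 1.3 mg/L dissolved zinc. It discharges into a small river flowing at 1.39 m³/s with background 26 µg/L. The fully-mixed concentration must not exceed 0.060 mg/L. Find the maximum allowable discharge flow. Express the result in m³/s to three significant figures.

0.0381 m³/s

26 µg/L = 0.026 mg/L.
Mass balance at complete mixing: C_std·(Q_w + Q_r) = Q_w·C_e + Q_r·C_b.
Rearranging, Q_w = Q_r·(C_std − C_b)/(C_e − C_std) = 1.39·(0.06 − 0.026) / (1.3 − 0.06) = 0.03811 m³/s.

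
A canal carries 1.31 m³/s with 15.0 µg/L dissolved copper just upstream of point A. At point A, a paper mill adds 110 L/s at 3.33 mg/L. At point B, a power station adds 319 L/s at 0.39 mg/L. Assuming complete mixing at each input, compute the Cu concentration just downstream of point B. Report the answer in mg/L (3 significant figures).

0.293 mg/L

15.0 µg/L = 0.015 mg/L.
110 L/s = 0.11 m³/s.
After input A: C = (1.31·0.015 + 0.11·3.33) / 1.42 = 0.2718 mg/L.
319 L/s = 0.319 m³/s.
After input B: C = (1.42·0.2718 + 0.319·0.39) / 1.739 = 0.2935 mg/L.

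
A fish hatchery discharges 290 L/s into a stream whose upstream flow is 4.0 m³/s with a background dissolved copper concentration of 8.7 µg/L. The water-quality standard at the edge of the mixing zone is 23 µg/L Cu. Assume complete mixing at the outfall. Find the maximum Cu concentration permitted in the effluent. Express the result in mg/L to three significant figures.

290 L/s = 0.29 m³/s.
8.7 µg/L = 0.0087 mg/L.
23 µg/L = 0.023 mg/L.
Mass balance: 0.023·4.29 = 0.29·Cₑ + 4·0.0087.
Cₑ = (0.09867 − 0.0348) / 0.29 = 0.2202 mg/L.

0.220 mg/L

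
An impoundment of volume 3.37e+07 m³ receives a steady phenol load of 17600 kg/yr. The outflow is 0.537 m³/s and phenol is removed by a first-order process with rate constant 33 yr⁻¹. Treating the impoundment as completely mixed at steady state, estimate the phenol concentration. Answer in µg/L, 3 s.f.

15.6 µg/L

Outflow Q = 0.537 m³/s × 3.156e+07 s/yr = 1.695e+07 m³/yr.
Steady-state CSTR mass balance: W = Q·C + k·V·C, so C = W/(Q + kV).
Q + kV = 1.695e+07 + 33·3.37e+07 = 1.129e+09 m³/yr.
C = 17600/1.129e+09 = 1.559e-05 kg/m³ = 0.01559 mg/L = 15.59 µg/L.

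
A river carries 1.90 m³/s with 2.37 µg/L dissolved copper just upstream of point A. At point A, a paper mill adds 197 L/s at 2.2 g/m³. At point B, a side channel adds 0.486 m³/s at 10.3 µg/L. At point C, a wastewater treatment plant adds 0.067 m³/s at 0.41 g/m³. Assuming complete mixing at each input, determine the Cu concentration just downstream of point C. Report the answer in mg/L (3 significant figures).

0.178 mg/L

2.37 µg/L = 0.00237 mg/L.
197 L/s = 0.197 m³/s.
After input A: C = (1.9·0.00237 + 0.197·2.2) / 2.097 = 0.2088 mg/L.
10.3 µg/L = 0.0103 mg/L.
After input B: C = (2.097·0.2088 + 0.486·0.0103) / 2.583 = 0.1715 mg/L.
After input C: C = (2.583·0.1715 + 0.067·0.41) / 2.65 = 0.1775 mg/L.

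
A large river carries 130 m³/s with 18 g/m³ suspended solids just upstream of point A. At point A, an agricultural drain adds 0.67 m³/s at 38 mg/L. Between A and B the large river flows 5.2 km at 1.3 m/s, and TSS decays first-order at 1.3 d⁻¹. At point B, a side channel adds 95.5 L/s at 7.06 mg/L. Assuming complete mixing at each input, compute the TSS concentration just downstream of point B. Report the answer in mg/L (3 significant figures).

After input A: C = (130·18 + 0.67·38) / 130.7 = 18.1 mg/L.
Over the 5.2 km reach to input B (t = 4000 s = 0.0463 d), decay gives C = 18.1·exp(−1.3·0.0463) = 17.05 mg/L.
95.5 L/s = 0.0955 m³/s.
After input B: C = (130.7·17.05 + 0.0955·7.06) / 130.8 = 17.04 mg/L.

17.0 mg/L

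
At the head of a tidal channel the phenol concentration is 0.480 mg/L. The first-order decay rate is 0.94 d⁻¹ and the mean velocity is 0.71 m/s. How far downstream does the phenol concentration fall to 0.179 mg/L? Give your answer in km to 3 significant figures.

64.4 km

From C = C₀·e^(−kt), t = ln(C₀/C)/k = ln(0.480/0.179)/0.94 = 0.9864/0.94 = 1.049 d.
Distance = v·t = 0.71 m/s × 9.066e+04 s = 6.437e+04 m = 64.37 km.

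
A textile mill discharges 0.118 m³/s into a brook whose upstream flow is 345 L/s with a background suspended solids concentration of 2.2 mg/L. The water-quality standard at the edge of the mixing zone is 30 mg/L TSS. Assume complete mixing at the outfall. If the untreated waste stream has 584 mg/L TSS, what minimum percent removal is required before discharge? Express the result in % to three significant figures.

80.9 %

345 L/s = 0.345 m³/s.
Mass balance: 30·0.463 = 0.118·Cₑ + 0.345·2.2.
Cₑ = (13.89 − 0.759) / 0.118 = 111.3 mg/L.
Required removal = 1 − 111.3/584 = 80.95 %.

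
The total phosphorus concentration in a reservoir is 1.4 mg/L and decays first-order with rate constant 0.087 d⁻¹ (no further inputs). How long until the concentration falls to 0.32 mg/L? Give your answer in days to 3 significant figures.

17.0 d

t = ln(C₀/C)/k = ln(1.4/0.32)/0.087 = 1.476/0.087 = 16.96 d.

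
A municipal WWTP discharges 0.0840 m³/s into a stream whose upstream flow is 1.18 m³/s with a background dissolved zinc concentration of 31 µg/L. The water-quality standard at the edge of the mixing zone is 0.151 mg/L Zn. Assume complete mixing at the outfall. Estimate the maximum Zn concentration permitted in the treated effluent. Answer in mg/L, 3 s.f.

31 µg/L = 0.031 mg/L.
Mass balance: 0.151·1.264 = 0.084·Cₑ + 1.18·0.031.
Cₑ = (0.1909 − 0.03658) / 0.084 = 1.837 mg/L.

1.84 mg/L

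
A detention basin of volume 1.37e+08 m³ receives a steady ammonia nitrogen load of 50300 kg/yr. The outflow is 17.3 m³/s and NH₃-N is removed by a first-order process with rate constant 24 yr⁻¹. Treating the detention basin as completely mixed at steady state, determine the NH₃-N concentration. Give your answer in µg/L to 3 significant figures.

13.1 µg/L

Outflow Q = 17.3 m³/s × 3.156e+07 s/yr = 5.459e+08 m³/yr.
Steady-state CSTR mass balance: W = Q·C + k·V·C, so C = W/(Q + kV).
Q + kV = 5.459e+08 + 24·1.37e+08 = 3.834e+09 m³/yr.
C = 50300/3.834e+09 = 1.312e-05 kg/m³ = 0.01312 mg/L = 13.12 µg/L.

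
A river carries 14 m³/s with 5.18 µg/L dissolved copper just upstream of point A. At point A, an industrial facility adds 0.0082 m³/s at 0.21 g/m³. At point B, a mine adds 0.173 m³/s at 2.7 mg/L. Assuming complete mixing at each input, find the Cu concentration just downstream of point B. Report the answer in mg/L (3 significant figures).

0.0382 mg/L

5.18 µg/L = 0.00518 mg/L.
After input A: C = (14·0.00518 + 0.0082·0.21) / 14.01 = 0.0053 mg/L.
After input B: C = (14.01·0.0053 + 0.173·2.7) / 14.18 = 0.03817 mg/L.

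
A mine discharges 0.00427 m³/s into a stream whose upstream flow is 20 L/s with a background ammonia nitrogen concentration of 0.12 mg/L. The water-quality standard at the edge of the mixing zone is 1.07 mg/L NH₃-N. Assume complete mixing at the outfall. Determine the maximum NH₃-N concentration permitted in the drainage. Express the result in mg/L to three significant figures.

5.52 mg/L

20 L/s = 0.02 m³/s.
Mass balance: 1.07·0.02427 = 0.00427·Cₑ + 0.02·0.12.
Cₑ = (0.02597 − 0.0024) / 0.00427 = 5.52 mg/L.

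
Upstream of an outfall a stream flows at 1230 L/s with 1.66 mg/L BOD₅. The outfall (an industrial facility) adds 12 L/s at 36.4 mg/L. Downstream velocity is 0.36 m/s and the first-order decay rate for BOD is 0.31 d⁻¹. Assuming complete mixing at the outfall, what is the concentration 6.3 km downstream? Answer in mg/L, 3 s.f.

12 L/s = 0.012 m³/s.
1230 L/s = 1.23 m³/s.
After complete mixing, C₀ = (0.012·36.4 + 1.23·1.66) / 1.242 = 1.996 mg/L.
Travel time t = 6300 m / 0.36 m/s = 1.75e+04 s = 0.2025 d.
C = 1.996·exp(−0.31·0.2025) = 1.996·0.9391 = 1.874 mg/L.

1.87 mg/L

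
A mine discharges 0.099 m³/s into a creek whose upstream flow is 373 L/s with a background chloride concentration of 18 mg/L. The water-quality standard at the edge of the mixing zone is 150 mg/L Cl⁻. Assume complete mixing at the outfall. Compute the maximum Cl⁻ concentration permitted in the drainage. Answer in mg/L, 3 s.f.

647 mg/L

373 L/s = 0.373 m³/s.
Mass balance: 150·0.472 = 0.099·Cₑ + 0.373·18.
Cₑ = (70.8 − 6.714) / 0.099 = 647.3 mg/L.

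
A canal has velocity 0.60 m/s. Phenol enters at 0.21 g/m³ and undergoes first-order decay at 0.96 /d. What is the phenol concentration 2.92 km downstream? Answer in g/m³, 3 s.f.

Travel time t = 2.92 km / 0.60 m/s = 2920/0.60 = 4867 s = 0.05633 d.
First-order decay: C = 0.21·exp(−0.96·0.05633) = 0.21·0.9474 = 0.1989 g/m³.

0.199 g/m³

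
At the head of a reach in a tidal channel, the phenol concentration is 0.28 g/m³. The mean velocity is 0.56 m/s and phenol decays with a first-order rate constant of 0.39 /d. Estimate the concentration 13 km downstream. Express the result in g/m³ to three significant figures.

Travel time t = 13 km / 0.56 m/s = 1.3e+04/0.56 = 2.321e+04 s = 0.2687 d.
First-order decay: C = 0.28·exp(−0.39·0.2687) = 0.28·0.9005 = 0.2521 g/m³.

0.252 g/m³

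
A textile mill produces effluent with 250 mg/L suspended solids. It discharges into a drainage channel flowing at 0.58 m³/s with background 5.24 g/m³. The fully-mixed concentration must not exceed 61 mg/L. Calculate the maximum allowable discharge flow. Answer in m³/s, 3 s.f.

Mass balance at complete mixing: C_std·(Q_w + Q_r) = Q_w·C_e + Q_r·C_b.
Rearranging, Q_w = Q_r·(C_std − C_b)/(C_e − C_std) = 0.58·(61 − 5.24) / (250 − 61) = 0.1711 m³/s.

0.171 m³/s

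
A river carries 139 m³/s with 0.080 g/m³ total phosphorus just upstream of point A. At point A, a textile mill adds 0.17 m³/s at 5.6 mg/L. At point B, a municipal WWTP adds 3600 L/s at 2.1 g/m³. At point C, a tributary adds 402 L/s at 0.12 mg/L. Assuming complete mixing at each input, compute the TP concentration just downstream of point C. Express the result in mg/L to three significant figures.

0.137 mg/L

After input A: C = (139·0.08 + 0.17·5.6) / 139.2 = 0.08674 mg/L.
3600 L/s = 3.6 m³/s.
After input B: C = (139.2·0.08674 + 3.6·2.1) / 142.8 = 0.1375 mg/L.
402 L/s = 0.402 m³/s.
After input C: C = (142.8·0.1375 + 0.402·0.12) / 143.2 = 0.1375 mg/L.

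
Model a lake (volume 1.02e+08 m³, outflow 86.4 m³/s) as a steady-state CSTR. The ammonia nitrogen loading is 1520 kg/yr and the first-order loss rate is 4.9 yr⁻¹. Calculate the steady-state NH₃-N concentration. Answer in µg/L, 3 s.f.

Outflow Q = 86.4 m³/s × 3.156e+07 s/yr = 2.727e+09 m³/yr.
Steady-state CSTR mass balance: W = Q·C + k·V·C, so C = W/(Q + kV).
Q + kV = 2.727e+09 + 4.9·1.02e+08 = 3.226e+09 m³/yr.
C = 1520/3.226e+09 = 4.711e-07 kg/m³ = 0.0004711 mg/L = 0.4711 µg/L.

0.471 µg/L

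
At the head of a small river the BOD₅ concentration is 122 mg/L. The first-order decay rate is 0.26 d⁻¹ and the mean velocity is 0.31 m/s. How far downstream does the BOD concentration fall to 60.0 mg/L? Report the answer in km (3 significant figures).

From C = C₀·e^(−kt), t = ln(C₀/C)/k = ln(122/60.0)/0.26 = 0.7097/0.26 = 2.73 d.
Distance = v·t = 0.31 m/s × 2.358e+05 s = 7.311e+04 m = 73.11 km.

73.1 km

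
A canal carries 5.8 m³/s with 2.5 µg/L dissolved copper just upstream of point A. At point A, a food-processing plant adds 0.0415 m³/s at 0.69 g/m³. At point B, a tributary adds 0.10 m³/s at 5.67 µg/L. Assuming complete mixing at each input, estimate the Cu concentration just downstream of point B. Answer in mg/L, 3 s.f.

2.5 µg/L = 0.0025 mg/L.
After input A: C = (5.8·0.0025 + 0.0415·0.69) / 5.841 = 0.007384 mg/L.
5.67 µg/L = 0.00567 mg/L.
After input B: C = (5.841·0.007384 + 0.1·0.00567) / 5.941 = 0.007355 mg/L.

0.00736 mg/L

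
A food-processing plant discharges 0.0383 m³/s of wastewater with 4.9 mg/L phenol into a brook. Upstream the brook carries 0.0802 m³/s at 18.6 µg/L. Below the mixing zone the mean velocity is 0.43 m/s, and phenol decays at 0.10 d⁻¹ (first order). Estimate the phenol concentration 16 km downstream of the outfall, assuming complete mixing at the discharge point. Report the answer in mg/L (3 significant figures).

18.6 µg/L = 0.0186 mg/L.
After complete mixing, C₀ = (0.0383·4.9 + 0.0802·0.0186) / 0.1185 = 1.596 mg/L.
Travel time t = 1.6e+04 m / 0.43 m/s = 3.721e+04 s = 0.4307 d.
C = 1.596·exp(−0.10·0.4307) = 1.596·0.9578 = 1.529 mg/L.

1.53 mg/L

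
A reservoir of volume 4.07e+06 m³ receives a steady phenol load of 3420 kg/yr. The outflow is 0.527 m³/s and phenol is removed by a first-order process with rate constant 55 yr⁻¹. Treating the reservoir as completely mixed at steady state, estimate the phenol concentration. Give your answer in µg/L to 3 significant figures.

Outflow Q = 0.527 m³/s × 3.156e+07 s/yr = 1.663e+07 m³/yr.
Steady-state CSTR mass balance: W = Q·C + k·V·C, so C = W/(Q + kV).
Q + kV = 1.663e+07 + 55·4.07e+06 = 2.405e+08 m³/yr.
C = 3420/2.405e+08 = 1.422e-05 kg/m³ = 0.01422 mg/L = 14.22 µg/L.

14.2 µg/L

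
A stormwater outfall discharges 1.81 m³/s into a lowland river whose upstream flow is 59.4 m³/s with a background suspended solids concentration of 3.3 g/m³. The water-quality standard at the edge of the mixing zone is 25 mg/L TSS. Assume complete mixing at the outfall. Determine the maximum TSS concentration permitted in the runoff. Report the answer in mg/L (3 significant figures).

Mass balance: 25·61.21 = 1.81·Cₑ + 59.4·3.3.
Cₑ = (1530 − 196) / 1.81 = 737.1 mg/L.

737 mg/L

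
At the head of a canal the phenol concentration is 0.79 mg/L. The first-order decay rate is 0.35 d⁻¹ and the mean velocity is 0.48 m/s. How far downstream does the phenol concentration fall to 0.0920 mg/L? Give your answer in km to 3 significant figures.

255 km

From C = C₀·e^(−kt), t = ln(C₀/C)/k = ln(0.79/0.0920)/0.35 = 2.15/0.35 = 6.144 d.
Distance = v·t = 0.48 m/s × 5.308e+05 s = 2.548e+05 m = 254.8 km.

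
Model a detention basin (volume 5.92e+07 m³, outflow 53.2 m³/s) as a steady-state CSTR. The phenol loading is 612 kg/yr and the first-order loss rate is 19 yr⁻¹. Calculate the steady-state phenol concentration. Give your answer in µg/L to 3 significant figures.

0.218 µg/L

Outflow Q = 53.2 m³/s × 3.156e+07 s/yr = 1.679e+09 m³/yr.
Steady-state CSTR mass balance: W = Q·C + k·V·C, so C = W/(Q + kV).
Q + kV = 1.679e+09 + 19·5.92e+07 = 2.804e+09 m³/yr.
C = 612/2.804e+09 = 2.183e-07 kg/m³ = 0.0002183 mg/L = 0.2183 µg/L.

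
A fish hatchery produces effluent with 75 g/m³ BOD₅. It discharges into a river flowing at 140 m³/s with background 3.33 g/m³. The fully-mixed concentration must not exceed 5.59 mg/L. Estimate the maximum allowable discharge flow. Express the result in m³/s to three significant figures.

4.56 m³/s

Mass balance at complete mixing: C_std·(Q_w + Q_r) = Q_w·C_e + Q_r·C_b.
Rearranging, Q_w = Q_r·(C_std − C_b)/(C_e − C_std) = 140·(5.59 − 3.33) / (75 − 5.59) = 4.558 m³/s.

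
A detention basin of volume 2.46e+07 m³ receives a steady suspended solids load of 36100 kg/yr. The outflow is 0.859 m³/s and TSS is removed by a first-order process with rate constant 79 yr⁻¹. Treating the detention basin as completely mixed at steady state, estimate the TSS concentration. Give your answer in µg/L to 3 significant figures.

18.3 µg/L

Outflow Q = 0.859 m³/s × 3.156e+07 s/yr = 2.711e+07 m³/yr.
Steady-state CSTR mass balance: W = Q·C + k·V·C, so C = W/(Q + kV).
Q + kV = 2.711e+07 + 79·2.46e+07 = 1.971e+09 m³/yr.
C = 36100/1.971e+09 = 1.832e-05 kg/m³ = 0.01832 mg/L = 18.32 µg/L.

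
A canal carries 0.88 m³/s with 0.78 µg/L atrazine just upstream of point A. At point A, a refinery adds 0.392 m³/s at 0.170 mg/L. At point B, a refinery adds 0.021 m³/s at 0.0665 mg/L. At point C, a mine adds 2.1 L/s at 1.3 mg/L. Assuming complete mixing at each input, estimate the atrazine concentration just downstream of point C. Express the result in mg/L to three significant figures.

0.0552 mg/L

0.78 µg/L = 0.00078 mg/L.
After input A: C = (0.88·0.00078 + 0.392·0.17) / 1.272 = 0.05293 mg/L.
After input B: C = (1.272·0.05293 + 0.021·0.0665) / 1.293 = 0.05315 mg/L.
2.1 L/s = 0.0021 m³/s.
After input C: C = (1.293·0.05315 + 0.0021·1.3) / 1.295 = 0.05517 mg/L.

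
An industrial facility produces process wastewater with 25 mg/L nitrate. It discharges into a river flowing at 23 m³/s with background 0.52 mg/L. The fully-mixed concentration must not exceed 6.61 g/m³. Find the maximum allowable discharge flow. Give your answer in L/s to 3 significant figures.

7620 L/s

Mass balance at complete mixing: C_std·(Q_w + Q_r) = Q_w·C_e + Q_r·C_b.
Rearranging, Q_w = Q_r·(C_std − C_b)/(C_e − C_std) = 23·(6.61 − 0.52) / (25 − 6.61) = 7.617 m³/s.
= 7617 L/s.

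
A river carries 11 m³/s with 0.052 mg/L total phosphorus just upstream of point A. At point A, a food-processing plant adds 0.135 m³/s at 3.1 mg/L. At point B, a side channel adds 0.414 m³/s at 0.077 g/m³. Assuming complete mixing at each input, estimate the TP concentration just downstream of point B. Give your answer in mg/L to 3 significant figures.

0.0885 mg/L

After input A: C = (11·0.052 + 0.135·3.1) / 11.13 = 0.08895 mg/L.
After input B: C = (11.13·0.08895 + 0.414·0.077) / 11.55 = 0.08853 mg/L.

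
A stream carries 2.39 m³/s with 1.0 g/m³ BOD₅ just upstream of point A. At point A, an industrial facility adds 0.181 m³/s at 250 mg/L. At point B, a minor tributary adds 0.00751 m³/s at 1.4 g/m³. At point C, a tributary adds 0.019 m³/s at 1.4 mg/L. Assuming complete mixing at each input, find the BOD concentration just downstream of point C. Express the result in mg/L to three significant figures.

18.4 mg/L

After input A: C = (2.39·1 + 0.181·250) / 2.571 = 18.53 mg/L.
After input B: C = (2.571·18.53 + 0.00751·1.4) / 2.579 = 18.48 mg/L.
After input C: C = (2.579·18.48 + 0.019·1.4) / 2.598 = 18.35 mg/L.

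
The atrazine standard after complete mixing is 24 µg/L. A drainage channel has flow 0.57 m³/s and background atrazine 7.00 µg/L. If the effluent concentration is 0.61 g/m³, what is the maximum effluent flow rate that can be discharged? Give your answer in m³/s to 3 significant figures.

7.00 µg/L = 0.007 mg/L.
24 µg/L = 0.024 mg/L.
Mass balance at complete mixing: C_std·(Q_w + Q_r) = Q_w·C_e + Q_r·C_b.
Rearranging, Q_w = Q_r·(C_std − C_b)/(C_e − C_std) = 0.57·(0.024 − 0.007) / (0.61 − 0.024) = 0.01654 m³/s.

0.0165 m³/s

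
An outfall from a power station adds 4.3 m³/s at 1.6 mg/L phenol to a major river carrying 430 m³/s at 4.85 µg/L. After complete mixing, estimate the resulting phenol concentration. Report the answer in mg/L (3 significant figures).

0.0206 mg/L

4.85 µg/L = 0.00485 mg/L.
By mass balance at complete mixing, C = (4.3·1.6 + 430·0.00485) / (4.3 + 430) = 8.966/434.3 = 0.02064 mg/L.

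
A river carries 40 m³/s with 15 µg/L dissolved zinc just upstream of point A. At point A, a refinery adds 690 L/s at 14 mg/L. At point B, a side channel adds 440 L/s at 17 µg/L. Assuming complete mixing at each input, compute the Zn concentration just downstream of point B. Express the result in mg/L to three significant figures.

15 µg/L = 0.015 mg/L.
690 L/s = 0.69 m³/s.
After input A: C = (40·0.015 + 0.69·14) / 40.69 = 0.2522 mg/L.
440 L/s = 0.44 m³/s.
17 µg/L = 0.017 mg/L.
After input B: C = (40.69·0.2522 + 0.44·0.017) / 41.13 = 0.2496 mg/L.

0.250 mg/L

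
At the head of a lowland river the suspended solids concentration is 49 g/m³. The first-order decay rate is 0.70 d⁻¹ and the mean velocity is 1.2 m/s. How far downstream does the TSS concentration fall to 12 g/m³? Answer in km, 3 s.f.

From C = C₀·e^(−kt), t = ln(C₀/C)/k = ln(49/12)/0.70 = 1.407/0.70 = 2.01 d.
Distance = v·t = 1.2 m/s × 1.737e+05 s = 2.084e+05 m = 208.4 km.

208 km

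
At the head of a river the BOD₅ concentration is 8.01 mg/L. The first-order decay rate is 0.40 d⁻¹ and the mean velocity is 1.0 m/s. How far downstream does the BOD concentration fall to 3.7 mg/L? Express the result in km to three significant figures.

167 km

From C = C₀·e^(−kt), t = ln(C₀/C)/k = ln(8.01/3.7)/0.40 = 0.7724/0.40 = 1.931 d.
Distance = v·t = 1.0 m/s × 1.668e+05 s = 1.668e+05 m = 166.8 km.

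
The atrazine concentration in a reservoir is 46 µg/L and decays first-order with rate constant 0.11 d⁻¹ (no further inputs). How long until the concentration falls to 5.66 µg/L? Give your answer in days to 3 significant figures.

t = ln(C₀/C)/k = ln(46/5.66)/0.11 = 2.095/0.11 = 19.05 d.

19.0 d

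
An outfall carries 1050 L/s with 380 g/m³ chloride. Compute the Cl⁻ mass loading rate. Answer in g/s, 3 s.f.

399 g/s

1050 L/s = 1.05 m³/s.
Mass flux = Q·C = 1.05 m³/s × 380 g/m³ = 399 g/s.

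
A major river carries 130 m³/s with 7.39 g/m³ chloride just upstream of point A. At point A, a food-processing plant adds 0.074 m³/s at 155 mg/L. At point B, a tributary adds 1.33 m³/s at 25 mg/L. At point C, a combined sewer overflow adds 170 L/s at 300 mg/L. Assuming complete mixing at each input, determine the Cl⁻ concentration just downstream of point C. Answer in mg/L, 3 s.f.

After input A: C = (130·7.39 + 0.074·155) / 130.1 = 7.474 mg/L.
After input B: C = (130.1·7.474 + 1.33·25) / 131.4 = 7.651 mg/L.
170 L/s = 0.17 m³/s.
After input C: C = (131.4·7.651 + 0.17·300) / 131.6 = 8.029 mg/L.

8.03 mg/L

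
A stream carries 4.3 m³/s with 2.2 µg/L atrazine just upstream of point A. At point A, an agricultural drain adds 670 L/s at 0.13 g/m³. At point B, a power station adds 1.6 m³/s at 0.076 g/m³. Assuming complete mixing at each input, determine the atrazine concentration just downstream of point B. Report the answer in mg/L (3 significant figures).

0.0332 mg/L

2.2 µg/L = 0.0022 mg/L.
670 L/s = 0.67 m³/s.
After input A: C = (4.3·0.0022 + 0.67·0.13) / 4.97 = 0.01943 mg/L.
After input B: C = (4.97·0.01943 + 1.6·0.076) / 6.57 = 0.03321 mg/L.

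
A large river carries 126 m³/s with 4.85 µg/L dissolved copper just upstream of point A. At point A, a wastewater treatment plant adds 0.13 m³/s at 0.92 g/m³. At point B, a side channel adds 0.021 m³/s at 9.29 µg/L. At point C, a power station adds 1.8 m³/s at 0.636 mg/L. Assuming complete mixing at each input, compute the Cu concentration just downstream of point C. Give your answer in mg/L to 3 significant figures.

0.0147 mg/L

4.85 µg/L = 0.00485 mg/L.
After input A: C = (126·0.00485 + 0.13·0.92) / 126.1 = 0.005793 mg/L.
9.29 µg/L = 0.00929 mg/L.
After input B: C = (126.1·0.005793 + 0.021·0.00929) / 126.2 = 0.005794 mg/L.
After input C: C = (126.2·0.005794 + 1.8·0.636) / 128 = 0.01466 mg/L.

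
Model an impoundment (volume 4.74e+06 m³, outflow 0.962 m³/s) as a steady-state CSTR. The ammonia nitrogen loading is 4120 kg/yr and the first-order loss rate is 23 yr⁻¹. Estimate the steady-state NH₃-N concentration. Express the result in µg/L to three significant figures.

29.6 µg/L

Outflow Q = 0.962 m³/s × 3.156e+07 s/yr = 3.036e+07 m³/yr.
Steady-state CSTR mass balance: W = Q·C + k·V·C, so C = W/(Q + kV).
Q + kV = 3.036e+07 + 23·4.74e+06 = 1.394e+08 m³/yr.
C = 4120/1.394e+08 = 2.956e-05 kg/m³ = 0.02956 mg/L = 29.56 µg/L.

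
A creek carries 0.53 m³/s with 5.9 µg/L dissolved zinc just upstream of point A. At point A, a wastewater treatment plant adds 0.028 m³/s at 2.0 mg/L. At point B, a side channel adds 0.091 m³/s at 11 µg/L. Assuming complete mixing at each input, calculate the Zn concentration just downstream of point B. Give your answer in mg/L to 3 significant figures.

0.0926 mg/L

5.9 µg/L = 0.0059 mg/L.
After input A: C = (0.53·0.0059 + 0.028·2) / 0.558 = 0.106 mg/L.
11 µg/L = 0.011 mg/L.
After input B: C = (0.558·0.106 + 0.091·0.011) / 0.649 = 0.09265 mg/L.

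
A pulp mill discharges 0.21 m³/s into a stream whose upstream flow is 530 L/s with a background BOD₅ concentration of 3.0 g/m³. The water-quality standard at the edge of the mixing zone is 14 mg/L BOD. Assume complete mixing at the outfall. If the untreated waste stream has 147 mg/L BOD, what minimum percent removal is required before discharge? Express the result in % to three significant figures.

71.6 %

530 L/s = 0.53 m³/s.
Mass balance: 14·0.74 = 0.21·Cₑ + 0.53·3.
Cₑ = (10.36 − 1.59) / 0.21 = 41.76 mg/L.
Required removal = 1 − 41.76/147 = 71.59 %.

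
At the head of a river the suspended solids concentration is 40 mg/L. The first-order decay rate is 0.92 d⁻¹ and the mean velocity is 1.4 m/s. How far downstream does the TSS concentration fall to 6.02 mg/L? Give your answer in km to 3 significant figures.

From C = C₀·e^(−kt), t = ln(C₀/C)/k = ln(40/6.02)/0.92 = 1.894/0.92 = 2.058 d.
Distance = v·t = 1.4 m/s × 1.779e+05 s = 2.49e+05 m = 249 km.

249 km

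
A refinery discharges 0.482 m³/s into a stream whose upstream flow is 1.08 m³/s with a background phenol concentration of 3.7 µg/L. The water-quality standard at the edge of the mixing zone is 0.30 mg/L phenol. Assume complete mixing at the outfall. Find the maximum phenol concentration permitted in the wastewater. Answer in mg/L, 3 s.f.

0.964 mg/L

3.7 µg/L = 0.0037 mg/L.
Mass balance: 0.3·1.562 = 0.482·Cₑ + 1.08·0.0037.
Cₑ = (0.4686 − 0.003996) / 0.482 = 0.9639 mg/L.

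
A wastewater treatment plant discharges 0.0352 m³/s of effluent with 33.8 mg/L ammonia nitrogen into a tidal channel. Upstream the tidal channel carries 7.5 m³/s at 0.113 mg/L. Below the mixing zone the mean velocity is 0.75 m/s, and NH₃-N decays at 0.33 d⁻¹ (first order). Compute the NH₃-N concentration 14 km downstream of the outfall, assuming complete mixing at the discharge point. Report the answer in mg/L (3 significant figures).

0.252 mg/L

After complete mixing, C₀ = (0.0352·33.8 + 7.5·0.113) / 7.535 = 0.2704 mg/L.
Travel time t = 1.4e+04 m / 0.75 m/s = 1.867e+04 s = 0.216 d.
C = 0.2704·exp(−0.33·0.216) = 0.2704·0.9312 = 0.2518 mg/L.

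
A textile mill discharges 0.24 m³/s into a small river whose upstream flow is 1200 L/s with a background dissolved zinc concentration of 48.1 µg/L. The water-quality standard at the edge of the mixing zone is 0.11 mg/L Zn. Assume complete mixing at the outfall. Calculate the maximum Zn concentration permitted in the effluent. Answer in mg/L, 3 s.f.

0.419 mg/L

1200 L/s = 1.2 m³/s.
48.1 µg/L = 0.0481 mg/L.
Mass balance: 0.11·1.44 = 0.24·Cₑ + 1.2·0.0481.
Cₑ = (0.1584 − 0.05772) / 0.24 = 0.4195 mg/L.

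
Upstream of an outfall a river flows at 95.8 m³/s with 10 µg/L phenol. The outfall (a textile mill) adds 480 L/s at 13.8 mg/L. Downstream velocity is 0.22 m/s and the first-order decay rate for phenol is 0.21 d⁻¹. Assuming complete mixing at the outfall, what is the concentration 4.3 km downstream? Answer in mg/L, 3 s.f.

480 L/s = 0.48 m³/s.
10 µg/L = 0.01 mg/L.
After complete mixing, C₀ = (0.48·13.8 + 95.8·0.01) / 96.28 = 0.07875 mg/L.
Travel time t = 4300 m / 0.22 m/s = 1.955e+04 s = 0.2262 d.
C = 0.07875·exp(−0.21·0.2262) = 0.07875·0.9536 = 0.0751 mg/L.

0.0751 mg/L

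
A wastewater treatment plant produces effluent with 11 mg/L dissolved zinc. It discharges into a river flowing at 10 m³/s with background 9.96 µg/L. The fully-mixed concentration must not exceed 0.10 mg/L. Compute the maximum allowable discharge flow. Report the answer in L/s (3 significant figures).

9.96 µg/L = 0.00996 mg/L.
Mass balance at complete mixing: C_std·(Q_w + Q_r) = Q_w·C_e + Q_r·C_b.
Rearranging, Q_w = Q_r·(C_std − C_b)/(C_e − C_std) = 10·(0.1 − 0.00996) / (11 − 0.1) = 0.08261 m³/s.
= 82.61 L/s.

82.6 L/s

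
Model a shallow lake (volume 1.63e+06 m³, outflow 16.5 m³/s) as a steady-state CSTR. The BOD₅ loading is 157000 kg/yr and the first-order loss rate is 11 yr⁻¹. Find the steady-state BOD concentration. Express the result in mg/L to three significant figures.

0.291 mg/L

Outflow Q = 16.5 m³/s × 3.156e+07 s/yr = 5.207e+08 m³/yr.
Steady-state CSTR mass balance: W = Q·C + k·V·C, so C = W/(Q + kV).
Q + kV = 5.207e+08 + 11·1.63e+06 = 5.386e+08 m³/yr.
C = 157000/5.386e+08 = 0.0002915 kg/m³ = 0.2915 mg/L.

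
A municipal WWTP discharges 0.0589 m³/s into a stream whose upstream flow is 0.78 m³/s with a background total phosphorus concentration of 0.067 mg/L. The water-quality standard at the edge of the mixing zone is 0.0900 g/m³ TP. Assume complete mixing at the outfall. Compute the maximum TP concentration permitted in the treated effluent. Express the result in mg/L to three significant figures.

0.395 mg/L

Mass balance: 0.09·0.8389 = 0.0589·Cₑ + 0.78·0.067.
Cₑ = (0.0755 − 0.05226) / 0.0589 = 0.3946 mg/L.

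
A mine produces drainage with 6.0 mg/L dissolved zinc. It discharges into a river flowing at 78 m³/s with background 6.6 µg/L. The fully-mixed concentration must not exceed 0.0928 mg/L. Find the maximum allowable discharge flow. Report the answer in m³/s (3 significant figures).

1.14 m³/s

6.6 µg/L = 0.0066 mg/L.
Mass balance at complete mixing: C_std·(Q_w + Q_r) = Q_w·C_e + Q_r·C_b.
Rearranging, Q_w = Q_r·(C_std − C_b)/(C_e − C_std) = 78·(0.0928 − 0.0066) / (6 − 0.0928) = 1.138 m³/s.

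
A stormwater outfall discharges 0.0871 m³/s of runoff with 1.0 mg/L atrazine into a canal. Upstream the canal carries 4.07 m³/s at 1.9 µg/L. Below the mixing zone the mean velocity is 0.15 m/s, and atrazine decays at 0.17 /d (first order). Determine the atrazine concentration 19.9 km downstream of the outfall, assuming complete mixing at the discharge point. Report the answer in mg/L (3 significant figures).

1.9 µg/L = 0.0019 mg/L.
After complete mixing, C₀ = (0.0871·1 + 4.07·0.0019) / 4.157 = 0.02281 mg/L.
Travel time t = 1.99e+04 m / 0.15 m/s = 1.327e+05 s = 1.535 d.
C = 0.02281·exp(−0.17·1.535) = 0.02281·0.7703 = 0.01757 mg/L.

0.0176 mg/L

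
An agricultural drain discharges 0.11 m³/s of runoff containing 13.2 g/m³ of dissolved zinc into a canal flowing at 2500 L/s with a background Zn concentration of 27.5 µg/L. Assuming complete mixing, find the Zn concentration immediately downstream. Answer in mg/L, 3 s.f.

0.583 mg/L

2500 L/s = 2.5 m³/s.
27.5 µg/L = 0.0275 mg/L.
By mass balance at complete mixing, C = (0.11·13.2 + 2.5·0.0275) / (0.11 + 2.5) = 1.521/2.61 = 0.5827 mg/L.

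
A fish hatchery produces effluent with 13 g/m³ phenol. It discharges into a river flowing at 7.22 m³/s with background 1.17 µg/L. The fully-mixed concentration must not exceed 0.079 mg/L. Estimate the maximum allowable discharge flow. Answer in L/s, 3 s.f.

1.17 µg/L = 0.00117 mg/L.
Mass balance at complete mixing: C_std·(Q_w + Q_r) = Q_w·C_e + Q_r·C_b.
Rearranging, Q_w = Q_r·(C_std − C_b)/(C_e − C_std) = 7.22·(0.079 − 0.00117) / (13 − 0.079) = 0.04349 m³/s.
= 43.49 L/s.

43.5 L/s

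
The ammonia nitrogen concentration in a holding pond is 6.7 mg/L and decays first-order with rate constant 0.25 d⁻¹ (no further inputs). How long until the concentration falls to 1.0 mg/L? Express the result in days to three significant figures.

7.61 d

t = ln(C₀/C)/k = ln(6.7/1.0)/0.25 = 1.902/0.25 = 7.608 d.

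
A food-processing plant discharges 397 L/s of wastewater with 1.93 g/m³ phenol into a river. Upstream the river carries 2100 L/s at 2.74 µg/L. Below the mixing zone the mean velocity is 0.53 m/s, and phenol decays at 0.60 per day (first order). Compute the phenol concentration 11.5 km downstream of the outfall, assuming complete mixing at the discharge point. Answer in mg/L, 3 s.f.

0.266 mg/L

397 L/s = 0.397 m³/s.
2100 L/s = 2.1 m³/s.
2.74 µg/L = 0.00274 mg/L.
After complete mixing, C₀ = (0.397·1.93 + 2.1·0.00274) / 2.497 = 0.3092 mg/L.
Travel time t = 1.15e+04 m / 0.53 m/s = 2.17e+04 s = 0.2511 d.
C = 0.3092·exp(−0.60·0.2511) = 0.3092·0.8601 = 0.2659 mg/L.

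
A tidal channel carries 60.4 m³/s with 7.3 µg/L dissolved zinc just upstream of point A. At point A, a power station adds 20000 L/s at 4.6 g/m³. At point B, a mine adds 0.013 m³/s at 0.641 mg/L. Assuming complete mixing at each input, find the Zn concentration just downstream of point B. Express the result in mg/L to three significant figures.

7.3 µg/L = 0.0073 mg/L.
20000 L/s = 20 m³/s.
After input A: C = (60.4·0.0073 + 20·4.6) / 80.4 = 1.15 mg/L.
After input B: C = (80.4·1.15 + 0.013·0.641) / 80.41 = 1.15 mg/L.

1.15 mg/L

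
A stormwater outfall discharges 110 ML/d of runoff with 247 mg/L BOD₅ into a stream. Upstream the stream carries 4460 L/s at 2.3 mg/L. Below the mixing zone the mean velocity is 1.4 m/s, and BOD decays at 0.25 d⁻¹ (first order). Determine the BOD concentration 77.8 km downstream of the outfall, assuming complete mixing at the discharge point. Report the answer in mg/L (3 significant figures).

48.2 mg/L

110 ML/d = 1.273 m³/s.
4460 L/s = 4.46 m³/s.
After complete mixing, C₀ = (1.273·247 + 4.46·2.3) / 5.733 = 56.64 mg/L.
Travel time t = 7.78e+04 m / 1.4 m/s = 5.557e+04 s = 0.6432 d.
C = 56.64·exp(−0.25·0.6432) = 56.64·0.8515 = 48.23 mg/L.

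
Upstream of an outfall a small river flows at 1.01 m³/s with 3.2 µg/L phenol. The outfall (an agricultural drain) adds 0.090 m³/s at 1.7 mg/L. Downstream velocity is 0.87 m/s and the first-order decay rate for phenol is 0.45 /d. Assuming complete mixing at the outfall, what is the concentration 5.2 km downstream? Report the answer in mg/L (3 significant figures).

3.2 µg/L = 0.0032 mg/L.
After complete mixing, C₀ = (0.09·1.7 + 1.01·0.0032) / 1.1 = 0.142 mg/L.
Travel time t = 5200 m / 0.87 m/s = 5977 s = 0.06918 d.
C = 0.142·exp(−0.45·0.06918) = 0.142·0.9693 = 0.1377 mg/L.

0.138 mg/L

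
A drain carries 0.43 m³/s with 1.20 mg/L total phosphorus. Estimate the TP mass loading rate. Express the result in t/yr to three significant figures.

Mass flux = Q·C = 0.43 m³/s × 1.2 g/m³ = 0.516 g/s.
= 0.516 g/s × 31.56 = 16.28 t/yr.

16.3 t/yr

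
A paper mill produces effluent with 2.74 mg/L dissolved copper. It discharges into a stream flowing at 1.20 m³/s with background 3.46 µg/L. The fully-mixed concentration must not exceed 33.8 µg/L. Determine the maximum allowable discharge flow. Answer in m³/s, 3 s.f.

0.0135 m³/s

3.46 µg/L = 0.00346 mg/L.
33.8 µg/L = 0.0338 mg/L.
Mass balance at complete mixing: C_std·(Q_w + Q_r) = Q_w·C_e + Q_r·C_b.
Rearranging, Q_w = Q_r·(C_std − C_b)/(C_e − C_std) = 1.20·(0.0338 − 0.00346) / (2.74 − 0.0338) = 0.01345 m³/s.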